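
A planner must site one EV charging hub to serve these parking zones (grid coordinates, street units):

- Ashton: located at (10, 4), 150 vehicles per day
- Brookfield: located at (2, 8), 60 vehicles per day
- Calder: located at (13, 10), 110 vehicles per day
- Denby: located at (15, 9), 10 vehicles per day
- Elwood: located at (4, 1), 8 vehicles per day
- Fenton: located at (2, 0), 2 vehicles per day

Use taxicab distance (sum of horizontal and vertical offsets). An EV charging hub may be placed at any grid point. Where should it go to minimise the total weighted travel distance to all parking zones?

Manhattan distance separates: Σwᵢ(|x−xᵢ|+|y−yᵢ|) = Σwᵢ|x−xᵢ| + Σwᵢ|y−yᵢ|, so x and y are optimised independently as 1-D weighted medians.
Total weight W = 340; half = 170.
x-coordinate, sorted with cumulative weight:
  x=2 (Brookfield, w=60) cum 60
  x=2 (Fenton, w=2) cum 62
  x=4 (Elwood, w=8) cum 70
  x=10 (Ashton, w=150) cum 220  ← median
  x=13 (Calder, w=110) cum 330
  x=15 (Denby, w=10) cum 340
⇒ x* = 10
y-coordinate, sorted with cumulative weight:
  y=0 (Fenton, w=2) cum 2
  y=1 (Elwood, w=8) cum 10
  y=4 (Ashton, w=150) cum 160
  y=8 (Brookfield, w=60) cum 220  ← median
  y=9 (Denby, w=10) cum 230
  y=10 (Calder, w=110) cum 340
⇒ y* = 8

(10, 8)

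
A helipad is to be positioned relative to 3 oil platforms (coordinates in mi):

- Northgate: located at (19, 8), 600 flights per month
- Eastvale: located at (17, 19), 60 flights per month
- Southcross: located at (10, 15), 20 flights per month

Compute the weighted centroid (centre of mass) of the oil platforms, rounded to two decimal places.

(18.56, 9.18)

The minimiser of Σwᵢ‖p−pᵢ‖² is the weighted centroid p* = (Σwᵢpᵢ)/(Σwᵢ).
Σwᵢ = 680.
Σwᵢxᵢ = 600·19 + 60·17 + 20·10 = 12620.
Σwᵢyᵢ = 600·8 + 60·19 + 20·15 = 6240.
x* = 12620/680 = 18.56, y* = 6240/680 = 9.18.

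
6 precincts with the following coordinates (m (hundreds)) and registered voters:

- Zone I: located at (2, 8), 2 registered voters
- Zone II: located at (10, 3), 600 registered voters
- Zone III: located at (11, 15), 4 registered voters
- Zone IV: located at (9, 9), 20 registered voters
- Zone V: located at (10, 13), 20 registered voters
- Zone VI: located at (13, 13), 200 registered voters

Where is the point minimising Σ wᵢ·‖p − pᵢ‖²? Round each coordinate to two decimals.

The minimiser of Σwᵢ‖p−pᵢ‖² is the weighted centroid p* = (Σwᵢpᵢ)/(Σwᵢ).
Σwᵢ = 846.
Σwᵢxᵢ = 2·2 + 600·10 + 4·11 + 20·9 + 20·10 + 200·13 = 9028.
Σwᵢyᵢ = 2·8 + 600·3 + 4·15 + 20·9 + 20·13 + 200·13 = 4916.
x* = 9028/846 = 10.67, y* = 4916/846 = 5.81.

(10.67, 5.81)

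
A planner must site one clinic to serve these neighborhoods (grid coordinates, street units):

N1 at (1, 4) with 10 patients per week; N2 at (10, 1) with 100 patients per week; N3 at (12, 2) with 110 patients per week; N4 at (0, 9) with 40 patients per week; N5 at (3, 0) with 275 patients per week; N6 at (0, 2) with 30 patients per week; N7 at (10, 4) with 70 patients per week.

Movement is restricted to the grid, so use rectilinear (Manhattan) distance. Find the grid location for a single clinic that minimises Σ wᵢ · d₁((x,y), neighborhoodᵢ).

Manhattan distance separates: Σwᵢ(|x−xᵢ|+|y−yᵢ|) = Σwᵢ|x−xᵢ| + Σwᵢ|y−yᵢ|, so x and y are optimised independently as 1-D weighted medians.
Total weight W = 635; half = 317.5.
x-coordinate, sorted with cumulative weight:
  x=0 (N4, w=40) cum 40
  x=0 (N6, w=30) cum 70
  x=1 (N1, w=10) cum 80
  x=3 (N5, w=275) cum 355  ← median
  x=10 (N2, w=100) cum 455
  x=10 (N7, w=70) cum 525
  x=12 (N3, w=110) cum 635
⇒ x* = 3
y-coordinate, sorted with cumulative weight:
  y=0 (N5, w=275) cum 275
  y=1 (N2, w=100) cum 375  ← median
  y=2 (N3, w=110) cum 485
  y=2 (N6, w=30) cum 515
  y=4 (N1, w=10) cum 525
  y=4 (N7, w=70) cum 595
  y=9 (N4, w=40) cum 635
⇒ y* = 1

(3, 1)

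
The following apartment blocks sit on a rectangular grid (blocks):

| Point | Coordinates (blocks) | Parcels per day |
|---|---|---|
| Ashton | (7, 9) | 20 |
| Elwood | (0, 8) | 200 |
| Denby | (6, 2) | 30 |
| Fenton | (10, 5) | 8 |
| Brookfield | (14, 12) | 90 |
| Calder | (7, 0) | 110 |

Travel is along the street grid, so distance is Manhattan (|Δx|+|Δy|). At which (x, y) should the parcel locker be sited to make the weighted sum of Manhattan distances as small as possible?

(6, 8)

Manhattan distance separates: Σwᵢ(|x−xᵢ|+|y−yᵢ|) = Σwᵢ|x−xᵢ| + Σwᵢ|y−yᵢ|, so x and y are optimised independently as 1-D weighted medians.
Total weight W = 458; half = 229.
x-coordinate, sorted with cumulative weight:
  x=0 (Elwood, w=200) cum 200
  x=6 (Denby, w=30) cum 230  ← median
  x=7 (Ashton, w=20) cum 250
  x=7 (Calder, w=110) cum 360
  x=10 (Fenton, w=8) cum 368
  x=14 (Brookfield, w=90) cum 458
⇒ x* = 6
y-coordinate, sorted with cumulative weight:
  y=0 (Calder, w=110) cum 110
  y=2 (Denby, w=30) cum 140
  y=5 (Fenton, w=8) cum 148
  y=8 (Elwood, w=200) cum 348  ← median
  y=9 (Ashton, w=20) cum 368
  y=12 (Brookfield, w=90) cum 458
⇒ y* = 8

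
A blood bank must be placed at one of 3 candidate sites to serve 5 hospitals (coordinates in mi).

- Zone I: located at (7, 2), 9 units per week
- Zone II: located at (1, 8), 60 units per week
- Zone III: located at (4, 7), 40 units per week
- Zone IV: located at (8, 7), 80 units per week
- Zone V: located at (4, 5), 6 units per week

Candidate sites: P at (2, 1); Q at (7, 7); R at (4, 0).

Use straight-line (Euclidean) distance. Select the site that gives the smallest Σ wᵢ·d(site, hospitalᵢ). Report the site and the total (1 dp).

Total weighted distance at each candidate:
  P (2, 1): total = 1428.8
  Q (7, 7): total = 631.6
  R (4, 0): total = 1500.1
Minimum is at Q with total 631.6 mi.

Q, total 631.6 mi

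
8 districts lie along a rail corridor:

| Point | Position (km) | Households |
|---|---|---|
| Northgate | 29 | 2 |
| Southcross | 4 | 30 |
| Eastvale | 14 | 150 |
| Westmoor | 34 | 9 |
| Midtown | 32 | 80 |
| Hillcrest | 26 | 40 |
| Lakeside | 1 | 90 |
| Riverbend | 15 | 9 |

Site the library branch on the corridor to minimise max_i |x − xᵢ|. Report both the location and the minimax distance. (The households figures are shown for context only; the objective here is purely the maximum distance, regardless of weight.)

The 1-center on a line is the midpoint of the two extreme points: leftmost at 1, rightmost at 34.
Optimal location = (1 + 34)/2 = 17.5; maximum distance = (34 − 1)/2 = 16.5.

location 17.5, max distance 16.5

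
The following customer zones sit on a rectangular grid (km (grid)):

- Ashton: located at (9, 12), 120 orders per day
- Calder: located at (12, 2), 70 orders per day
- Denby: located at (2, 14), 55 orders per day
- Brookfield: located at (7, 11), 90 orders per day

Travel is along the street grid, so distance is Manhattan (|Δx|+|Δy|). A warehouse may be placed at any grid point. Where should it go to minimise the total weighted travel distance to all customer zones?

Manhattan distance separates: Σwᵢ(|x−xᵢ|+|y−yᵢ|) = Σwᵢ|x−xᵢ| + Σwᵢ|y−yᵢ|, so x and y are optimised independently as 1-D weighted medians.
Total weight W = 335; half = 167.5.
x-coordinate, sorted with cumulative weight:
  x=2 (Denby, w=55) cum 55
  x=7 (Brookfield, w=90) cum 145
  x=9 (Ashton, w=120) cum 265  ← median
  x=12 (Calder, w=70) cum 335
⇒ x* = 9
y-coordinate, sorted with cumulative weight:
  y=2 (Calder, w=70) cum 70
  y=11 (Brookfield, w=90) cum 160
  y=12 (Ashton, w=120) cum 280  ← median
  y=14 (Denby, w=55) cum 335
⇒ y* = 12

(9, 12)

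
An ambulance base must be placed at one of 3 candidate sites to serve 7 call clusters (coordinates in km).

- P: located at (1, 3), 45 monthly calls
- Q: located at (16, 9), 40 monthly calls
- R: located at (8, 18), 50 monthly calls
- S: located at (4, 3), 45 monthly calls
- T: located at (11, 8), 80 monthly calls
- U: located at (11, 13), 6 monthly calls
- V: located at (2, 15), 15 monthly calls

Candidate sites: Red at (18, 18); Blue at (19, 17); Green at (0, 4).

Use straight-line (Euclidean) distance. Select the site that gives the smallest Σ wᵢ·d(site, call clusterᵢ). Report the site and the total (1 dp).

Total weighted distance at each candidate:
  Red (18, 18): total = 4084.6
  Blue (19, 17): total = 4117.3
  Green (0, 4): total = 2915.3
Minimum is at Green with total 2915.3 km.

Green, total 2915.3 km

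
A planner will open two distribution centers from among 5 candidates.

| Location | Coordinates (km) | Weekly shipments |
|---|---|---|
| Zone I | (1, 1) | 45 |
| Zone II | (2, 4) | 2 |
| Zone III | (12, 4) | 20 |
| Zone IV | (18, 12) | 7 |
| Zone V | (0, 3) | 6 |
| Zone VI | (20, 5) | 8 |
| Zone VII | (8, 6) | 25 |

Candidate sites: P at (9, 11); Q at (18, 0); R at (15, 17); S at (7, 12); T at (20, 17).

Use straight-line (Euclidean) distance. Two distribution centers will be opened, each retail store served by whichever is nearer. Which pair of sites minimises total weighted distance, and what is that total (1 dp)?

Evaluate every pair (each demand assigned to the nearer of the two):
  {P, Q}: total = 1046.5
  {Q, S}: total = 1067.5
  {P, T}: total = 1081.8
  {P, R}: total = 1089.2
  {P, S}: total = 1094.5
  {S, T}: total = 1125.6
  {R, S}: total = 1136.7
  {Q, T}: total = 1425.3
  {Q, R}: total = 1428.5
  {R, T}: total = 1843.1
Best pair: {P, Q} with total 1046.5.

{P, Q}, total 1046.5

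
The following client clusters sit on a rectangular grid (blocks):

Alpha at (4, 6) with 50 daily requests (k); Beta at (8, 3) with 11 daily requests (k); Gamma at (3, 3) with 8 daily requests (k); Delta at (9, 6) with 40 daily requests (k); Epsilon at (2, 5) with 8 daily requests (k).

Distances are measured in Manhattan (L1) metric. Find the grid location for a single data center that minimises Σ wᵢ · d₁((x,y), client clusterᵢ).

(4, 6)

Manhattan distance separates: Σwᵢ(|x−xᵢ|+|y−yᵢ|) = Σwᵢ|x−xᵢ| + Σwᵢ|y−yᵢ|, so x and y are optimised independently as 1-D weighted medians.
Total weight W = 117; half = 58.5.
x-coordinate, sorted with cumulative weight:
  x=2 (Epsilon, w=8) cum 8
  x=3 (Gamma, w=8) cum 16
  x=4 (Alpha, w=50) cum 66  ← median
  x=8 (Beta, w=11) cum 77
  x=9 (Delta, w=40) cum 117
⇒ x* = 4
y-coordinate, sorted with cumulative weight:
  y=3 (Beta, w=11) cum 11
  y=3 (Gamma, w=8) cum 19
  y=5 (Epsilon, w=8) cum 27
  y=6 (Alpha, w=50) cum 77  ← median
  y=6 (Delta, w=40) cum 117
⇒ y* = 6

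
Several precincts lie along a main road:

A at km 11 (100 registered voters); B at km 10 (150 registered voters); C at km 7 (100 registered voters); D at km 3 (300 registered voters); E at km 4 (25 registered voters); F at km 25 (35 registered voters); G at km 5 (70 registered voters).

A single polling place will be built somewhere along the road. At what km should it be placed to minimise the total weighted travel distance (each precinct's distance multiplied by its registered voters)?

x = 5

For a sum of weighted absolute distances on a line, the optimum is the weighted median (not the mean). Total weight W = 780; half-weight = 390.
Sort by position and accumulate weight:
  km 3 (D, w=300) → cum 300
  km 4 (E, w=25) → cum 325
  km 5 (G, w=70) → cum 395  ≥ 390 → median here
  km 7 (C, w=100) → cum 495
  km 10 (B, w=150) → cum 645
  km 11 (A, w=100) → cum 745
  km 25 (F, w=35) → cum 780
Optimal location: km 5.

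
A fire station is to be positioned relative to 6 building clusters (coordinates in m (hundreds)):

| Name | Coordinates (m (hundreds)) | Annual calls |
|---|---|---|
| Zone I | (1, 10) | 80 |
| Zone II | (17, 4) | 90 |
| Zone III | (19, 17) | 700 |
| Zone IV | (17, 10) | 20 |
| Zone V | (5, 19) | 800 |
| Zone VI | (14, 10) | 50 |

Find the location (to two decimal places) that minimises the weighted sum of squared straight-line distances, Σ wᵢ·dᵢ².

The minimiser of Σwᵢ‖p−pᵢ‖² is the weighted centroid p* = (Σwᵢpᵢ)/(Σwᵢ).
Σwᵢ = 1740.
Σwᵢxᵢ = 80·1 + 90·17 + 700·19 + 20·17 + 800·5 + 50·14 = 19950.
Σwᵢyᵢ = 80·10 + 90·4 + 700·17 + 20·10 + 800·19 + 50·10 = 28960.
x* = 19950/1740 = 11.47, y* = 28960/1740 = 16.64.

(11.47, 16.64)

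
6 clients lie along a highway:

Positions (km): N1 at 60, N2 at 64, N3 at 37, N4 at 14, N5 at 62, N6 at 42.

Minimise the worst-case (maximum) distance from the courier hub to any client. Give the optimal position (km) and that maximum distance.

location 39, max distance 25

The 1-center on a line is the midpoint of the two extreme points: leftmost at 14, rightmost at 64.
Optimal location = (14 + 64)/2 = 39; maximum distance = (64 − 14)/2 = 25.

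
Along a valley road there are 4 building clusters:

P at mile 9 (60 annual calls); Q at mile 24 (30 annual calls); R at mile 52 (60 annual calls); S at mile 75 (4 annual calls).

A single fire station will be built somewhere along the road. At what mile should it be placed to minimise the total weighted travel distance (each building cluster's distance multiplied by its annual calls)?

For a sum of weighted absolute distances on a line, the optimum is the weighted median (not the mean). Total weight W = 154; half-weight = 77.
Sort by position and accumulate weight:
  mile 9 (P, w=60) → cum 60
  mile 24 (Q, w=30) → cum 90  ≥ 77 → median here
  mile 52 (R, w=60) → cum 150
  mile 75 (S, w=4) → cum 154
Optimal location: mile 24.

x = 24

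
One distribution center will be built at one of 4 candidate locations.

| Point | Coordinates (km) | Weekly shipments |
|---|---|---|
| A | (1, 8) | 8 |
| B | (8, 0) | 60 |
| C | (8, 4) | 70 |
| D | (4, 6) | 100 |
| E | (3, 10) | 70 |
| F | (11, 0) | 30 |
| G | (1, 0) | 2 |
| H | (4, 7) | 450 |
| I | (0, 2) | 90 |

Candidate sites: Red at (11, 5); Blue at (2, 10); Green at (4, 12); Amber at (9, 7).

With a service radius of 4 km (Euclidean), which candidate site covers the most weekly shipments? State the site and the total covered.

Blue, covering 528

Coverage radius r = 4 km; a point is covered iff (Δx)²+(Δy)² ≤ 4² = 16.
  Red (11, 5): covers {C} → 70
  Blue (2, 10): covers {A, E, H} → 528
  Green (4, 12): covers {E} → 70
  Amber (9, 7): covers {C} → 70
Maximum coverage at Blue: 528 weekly shipments.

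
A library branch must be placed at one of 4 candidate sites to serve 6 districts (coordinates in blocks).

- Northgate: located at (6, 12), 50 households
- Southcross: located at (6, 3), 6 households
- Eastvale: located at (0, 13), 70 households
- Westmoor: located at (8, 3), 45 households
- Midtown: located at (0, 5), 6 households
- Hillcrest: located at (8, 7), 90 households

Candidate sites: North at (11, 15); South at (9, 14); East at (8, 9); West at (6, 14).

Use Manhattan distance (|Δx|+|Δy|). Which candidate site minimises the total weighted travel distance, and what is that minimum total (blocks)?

Total weighted distance at each candidate:
  North (11, 15): total = 3203
  South (9, 14): total = 2402
  East (8, 9): total = 1660
  West (6, 14): total = 2141
Minimum is at East with total 1660 blocks.

East, total 1660 blocks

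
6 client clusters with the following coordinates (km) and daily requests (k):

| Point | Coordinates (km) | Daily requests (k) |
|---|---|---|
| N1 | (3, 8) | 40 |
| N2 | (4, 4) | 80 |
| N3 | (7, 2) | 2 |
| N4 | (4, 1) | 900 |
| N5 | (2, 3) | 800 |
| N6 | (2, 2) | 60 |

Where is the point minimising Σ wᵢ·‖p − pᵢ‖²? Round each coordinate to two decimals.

The minimiser of Σwᵢ‖p−pᵢ‖² is the weighted centroid p* = (Σwᵢpᵢ)/(Σwᵢ).
Σwᵢ = 1882.
Σwᵢxᵢ = 40·3 + 80·4 + 2·7 + 900·4 + 800·2 + 60·2 = 5774.
Σwᵢyᵢ = 40·8 + 80·4 + 2·2 + 900·1 + 800·3 + 60·2 = 4064.
x* = 5774/1882 = 3.07, y* = 4064/1882 = 2.16.

(3.07, 2.16)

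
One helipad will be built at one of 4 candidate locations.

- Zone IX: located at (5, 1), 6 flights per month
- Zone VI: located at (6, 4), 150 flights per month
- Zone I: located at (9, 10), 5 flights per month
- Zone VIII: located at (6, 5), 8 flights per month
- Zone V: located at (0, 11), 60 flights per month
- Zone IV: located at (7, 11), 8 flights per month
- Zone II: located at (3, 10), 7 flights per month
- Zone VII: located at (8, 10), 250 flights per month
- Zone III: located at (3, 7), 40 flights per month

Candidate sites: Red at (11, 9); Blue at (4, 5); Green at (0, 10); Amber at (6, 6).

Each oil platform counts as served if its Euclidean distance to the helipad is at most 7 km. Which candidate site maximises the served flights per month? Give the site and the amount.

Coverage radius r = 7 km; a point is covered iff (Δx)²+(Δy)² ≤ 7² = 49.
  Red (11, 9): covers {Zone I, Zone VIII, Zone IV, Zone VII} → 271
  Blue (4, 5): covers {Zone IX, Zone VI, Zone VIII, Zone IV, Zone II, Zone VII, Zone III} → 469
  Green (0, 10): covers {Zone V, Zone II, Zone III} → 107
  Amber (6, 6): covers {Zone IX, Zone VI, Zone I, Zone VIII, Zone IV, Zone II, Zone VII, Zone III} → 474
Maximum coverage at Amber: 474 flights per month.

Amber, covering 474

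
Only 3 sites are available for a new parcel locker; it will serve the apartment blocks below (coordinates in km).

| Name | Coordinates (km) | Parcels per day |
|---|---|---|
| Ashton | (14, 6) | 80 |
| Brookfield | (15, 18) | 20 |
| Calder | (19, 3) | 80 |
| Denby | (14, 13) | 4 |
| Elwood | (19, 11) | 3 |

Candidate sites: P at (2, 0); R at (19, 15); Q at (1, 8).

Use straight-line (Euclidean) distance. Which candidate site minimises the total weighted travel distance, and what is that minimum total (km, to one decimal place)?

R, total 1917.2 km

Total weighted distance at each candidate:
  P (2, 0): total = 3029.9
  R (19, 15): total = 1917.2
  Q (1, 8): total = 3001.3
Minimum is at R with total 1917.2 km.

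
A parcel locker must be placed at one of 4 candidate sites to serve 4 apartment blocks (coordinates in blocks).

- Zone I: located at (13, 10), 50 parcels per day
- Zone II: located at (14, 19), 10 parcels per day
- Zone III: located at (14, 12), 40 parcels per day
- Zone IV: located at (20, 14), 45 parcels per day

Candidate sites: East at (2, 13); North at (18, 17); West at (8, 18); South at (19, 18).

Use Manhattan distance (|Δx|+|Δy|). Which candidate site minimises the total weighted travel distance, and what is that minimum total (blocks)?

Total weighted distance at each candidate:
  East (2, 13): total = 2255
  North (18, 17): total = 1245
  West (8, 18): total = 1920
  South (19, 18): total = 1425
Minimum is at North with total 1245 blocks.

North, total 1245 blocks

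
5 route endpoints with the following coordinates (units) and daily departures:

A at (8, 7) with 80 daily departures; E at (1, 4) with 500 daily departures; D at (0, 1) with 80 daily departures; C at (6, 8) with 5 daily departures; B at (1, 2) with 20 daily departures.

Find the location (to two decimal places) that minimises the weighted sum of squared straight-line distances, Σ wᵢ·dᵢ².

The minimiser of Σwᵢ‖p−pᵢ‖² is the weighted centroid p* = (Σwᵢpᵢ)/(Σwᵢ).
Σwᵢ = 685.
Σwᵢxᵢ = 80·8 + 500·1 + 80·0 + 5·6 + 20·1 = 1190.
Σwᵢyᵢ = 80·7 + 500·4 + 80·1 + 5·8 + 20·2 = 2720.
x* = 1190/685 = 1.74, y* = 2720/685 = 3.97.

(1.74, 3.97)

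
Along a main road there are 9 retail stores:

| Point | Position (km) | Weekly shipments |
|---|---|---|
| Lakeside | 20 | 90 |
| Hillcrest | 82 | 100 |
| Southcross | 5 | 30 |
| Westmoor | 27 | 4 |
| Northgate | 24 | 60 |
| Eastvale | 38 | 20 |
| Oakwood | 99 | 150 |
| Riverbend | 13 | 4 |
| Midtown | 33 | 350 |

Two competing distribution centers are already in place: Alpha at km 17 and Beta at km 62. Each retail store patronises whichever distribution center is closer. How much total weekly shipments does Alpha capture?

The indifferent point is the midpoint (17+62)/2 = 39.5; retail stores left of it (closer to Alpha at 17) go to Alpha, those right go to Beta.
  Southcross at 5 (w=30) → Alpha
  Riverbend at 13 (w=4) → Alpha
  Lakeside at 20 (w=90) → Alpha
  Northgate at 24 (w=60) → Alpha
  Westmoor at 27 (w=4) → Alpha
  Midtown at 33 (w=350) → Alpha
  Eastvale at 38 (w=20) → Alpha
  Hillcrest at 82 (w=100) → Beta
  Oakwood at 99 (w=150) → Beta
Alpha captures 558; Beta captures 250.

558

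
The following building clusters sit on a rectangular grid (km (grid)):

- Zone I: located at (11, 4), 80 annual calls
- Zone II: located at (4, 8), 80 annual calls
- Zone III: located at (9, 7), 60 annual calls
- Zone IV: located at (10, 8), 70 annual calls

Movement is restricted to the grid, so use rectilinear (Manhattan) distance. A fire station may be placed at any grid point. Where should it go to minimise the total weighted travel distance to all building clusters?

(10, 8)

Manhattan distance separates: Σwᵢ(|x−xᵢ|+|y−yᵢ|) = Σwᵢ|x−xᵢ| + Σwᵢ|y−yᵢ|, so x and y are optimised independently as 1-D weighted medians.
Total weight W = 290; half = 145.
x-coordinate, sorted with cumulative weight:
  x=4 (Zone II, w=80) cum 80
  x=9 (Zone III, w=60) cum 140
  x=10 (Zone IV, w=70) cum 210  ← median
  x=11 (Zone I, w=80) cum 290
⇒ x* = 10
y-coordinate, sorted with cumulative weight:
  y=4 (Zone I, w=80) cum 80
  y=7 (Zone III, w=60) cum 140
  y=8 (Zone II, w=80) cum 220  ← median
  y=8 (Zone IV, w=70) cum 290
⇒ y* = 8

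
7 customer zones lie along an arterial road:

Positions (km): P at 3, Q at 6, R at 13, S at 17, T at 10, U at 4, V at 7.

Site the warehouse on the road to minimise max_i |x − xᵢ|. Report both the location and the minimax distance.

The 1-center on a line is the midpoint of the two extreme points: leftmost at 3, rightmost at 17.
Optimal location = (3 + 17)/2 = 10; maximum distance = (17 − 3)/2 = 7.

location 10, max distance 7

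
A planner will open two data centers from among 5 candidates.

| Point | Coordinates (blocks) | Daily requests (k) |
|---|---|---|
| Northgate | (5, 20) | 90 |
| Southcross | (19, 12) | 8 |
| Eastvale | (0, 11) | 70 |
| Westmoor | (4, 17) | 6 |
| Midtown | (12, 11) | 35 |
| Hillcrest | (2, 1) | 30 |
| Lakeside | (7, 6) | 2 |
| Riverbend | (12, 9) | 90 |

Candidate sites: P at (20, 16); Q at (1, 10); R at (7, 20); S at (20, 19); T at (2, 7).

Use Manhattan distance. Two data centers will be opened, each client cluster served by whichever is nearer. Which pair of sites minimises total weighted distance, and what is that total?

{Q, R}, total 2336

Evaluate every pair (each demand assigned to the nearer of the two):
  {Q, R}: total = 2336
  {R, T}: total = 2558
  {Q, T}: total = 3312
  {P, Q}: total = 3320
  {Q, S}: total = 3344
  {P, T}: total = 3699
  {S, T}: total = 3758
  {P, R}: total = 3929
  {R, S}: total = 4078
  {P, S}: total = 6173
Best pair: {Q, R} with total 2336.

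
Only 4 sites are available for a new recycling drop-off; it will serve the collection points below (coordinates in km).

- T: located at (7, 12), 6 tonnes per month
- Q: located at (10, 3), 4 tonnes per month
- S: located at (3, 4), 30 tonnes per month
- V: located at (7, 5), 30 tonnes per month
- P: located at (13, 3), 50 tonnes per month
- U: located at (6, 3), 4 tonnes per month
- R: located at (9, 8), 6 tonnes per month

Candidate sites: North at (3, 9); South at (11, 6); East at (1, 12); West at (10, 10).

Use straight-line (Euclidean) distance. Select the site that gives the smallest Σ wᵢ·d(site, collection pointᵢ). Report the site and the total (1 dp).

Total weighted distance at each candidate:
  North (3, 9): total = 1033.0
  South (11, 6): total = 647.6
  East (1, 12): total = 1455.7
  West (10, 10): total = 927.6
Minimum is at South with total 647.6 km.

South, total 647.6 km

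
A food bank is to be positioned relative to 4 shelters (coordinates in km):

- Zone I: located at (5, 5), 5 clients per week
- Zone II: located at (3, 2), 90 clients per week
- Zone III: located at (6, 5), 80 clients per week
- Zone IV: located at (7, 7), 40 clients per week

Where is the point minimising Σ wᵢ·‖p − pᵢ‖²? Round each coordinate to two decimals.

The minimiser of Σwᵢ‖p−pᵢ‖² is the weighted centroid p* = (Σwᵢpᵢ)/(Σwᵢ).
Σwᵢ = 215.
Σwᵢxᵢ = 5·5 + 90·3 + 80·6 + 40·7 = 1055.
Σwᵢyᵢ = 5·5 + 90·2 + 80·5 + 40·7 = 885.
x* = 1055/215 = 4.91, y* = 885/215 = 4.12.

(4.91, 4.12)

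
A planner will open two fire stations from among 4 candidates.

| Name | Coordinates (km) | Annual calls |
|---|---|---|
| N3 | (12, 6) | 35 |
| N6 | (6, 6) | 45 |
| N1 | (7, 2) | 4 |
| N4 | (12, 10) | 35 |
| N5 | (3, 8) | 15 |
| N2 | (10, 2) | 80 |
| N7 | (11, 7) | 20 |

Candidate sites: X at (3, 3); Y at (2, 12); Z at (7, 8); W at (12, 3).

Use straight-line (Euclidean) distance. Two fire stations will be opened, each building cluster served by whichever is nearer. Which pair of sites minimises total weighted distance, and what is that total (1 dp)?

Evaluate every pair (each demand assigned to the nearer of the two):
  {Z, W}: total = 735.8
  {X, W}: total = 893.8
  {Y, W}: total = 995.5
  {X, Z}: total = 1173.2
  {Y, Z}: total = 1180.7
  {X, Y}: total = 1702.8
Best pair: {Z, W} with total 735.8.

{Z, W}, total 735.8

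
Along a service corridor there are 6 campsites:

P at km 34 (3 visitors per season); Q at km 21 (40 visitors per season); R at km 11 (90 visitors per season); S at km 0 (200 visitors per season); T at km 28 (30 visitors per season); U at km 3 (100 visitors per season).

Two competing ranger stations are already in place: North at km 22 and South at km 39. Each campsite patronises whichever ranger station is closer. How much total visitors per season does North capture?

The indifferent point is the midpoint (22+39)/2 = 30.5; campsites left of it (closer to North at 22) go to North, those right go to South.
  S at 0 (w=200) → North
  U at 3 (w=100) → North
  R at 11 (w=90) → North
  Q at 21 (w=40) → North
  T at 28 (w=30) → North
  P at 34 (w=3) → South
North captures 460; South captures 3.

460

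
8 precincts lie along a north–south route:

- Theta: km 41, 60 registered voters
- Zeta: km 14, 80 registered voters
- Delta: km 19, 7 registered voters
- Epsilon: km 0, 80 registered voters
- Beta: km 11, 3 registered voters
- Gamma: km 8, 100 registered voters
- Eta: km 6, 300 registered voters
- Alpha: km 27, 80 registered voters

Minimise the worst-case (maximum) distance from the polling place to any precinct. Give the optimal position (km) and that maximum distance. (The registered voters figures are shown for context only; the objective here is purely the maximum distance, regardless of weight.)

The 1-center on a line is the midpoint of the two extreme points: leftmost at 0, rightmost at 41.
Optimal location = (0 + 41)/2 = 20.5; maximum distance = (41 − 0)/2 = 20.5.

location 20.5, max distance 20.5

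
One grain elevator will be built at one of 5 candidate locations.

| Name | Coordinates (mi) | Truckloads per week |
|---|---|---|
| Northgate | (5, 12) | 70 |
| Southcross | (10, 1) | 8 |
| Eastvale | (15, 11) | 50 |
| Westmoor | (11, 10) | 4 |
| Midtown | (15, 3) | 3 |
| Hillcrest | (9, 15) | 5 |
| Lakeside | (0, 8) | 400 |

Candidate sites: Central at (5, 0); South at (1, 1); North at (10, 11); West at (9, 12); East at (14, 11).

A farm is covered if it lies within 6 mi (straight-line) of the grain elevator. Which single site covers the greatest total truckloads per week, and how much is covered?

North, covering 129

Coverage radius r = 6 mi; a point is covered iff (Δx)²+(Δy)² ≤ 6² = 36.
  Central (5, 0): covers {Southcross} → 8
  South (1, 1): covers {none} → 0
  North (10, 11): covers {Northgate, Eastvale, Westmoor, Hillcrest} → 129
  West (9, 12): covers {Northgate, Westmoor, Hillcrest} → 79
  East (14, 11): covers {Eastvale, Westmoor} → 54
Maximum coverage at North: 129 truckloads per week.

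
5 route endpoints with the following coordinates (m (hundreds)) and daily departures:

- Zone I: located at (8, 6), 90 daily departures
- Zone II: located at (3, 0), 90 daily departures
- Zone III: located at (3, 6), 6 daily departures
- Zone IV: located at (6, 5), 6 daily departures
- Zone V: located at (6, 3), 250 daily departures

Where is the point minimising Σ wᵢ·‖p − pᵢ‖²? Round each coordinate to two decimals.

The minimiser of Σwᵢ‖p−pᵢ‖² is the weighted centroid p* = (Σwᵢpᵢ)/(Σwᵢ).
Σwᵢ = 442.
Σwᵢxᵢ = 90·8 + 90·3 + 6·3 + 6·6 + 250·6 = 2544.
Σwᵢyᵢ = 90·6 + 90·0 + 6·6 + 6·5 + 250·3 = 1356.
x* = 2544/442 = 5.76, y* = 1356/442 = 3.07.

(5.76, 3.07)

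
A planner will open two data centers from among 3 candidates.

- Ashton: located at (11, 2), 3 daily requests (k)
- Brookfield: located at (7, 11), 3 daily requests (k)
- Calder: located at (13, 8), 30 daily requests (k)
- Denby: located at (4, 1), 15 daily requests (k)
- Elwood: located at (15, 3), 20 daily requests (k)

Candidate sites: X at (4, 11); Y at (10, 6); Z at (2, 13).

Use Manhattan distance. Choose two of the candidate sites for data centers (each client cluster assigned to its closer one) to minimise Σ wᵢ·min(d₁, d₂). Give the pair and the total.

Evaluate every pair (each demand assigned to the nearer of the two):
  {X, Y}: total = 484
  {Y, Z}: total = 511
  {X, Z}: total = 947
Best pair: {X, Y} with total 484.

{X, Y}, total 484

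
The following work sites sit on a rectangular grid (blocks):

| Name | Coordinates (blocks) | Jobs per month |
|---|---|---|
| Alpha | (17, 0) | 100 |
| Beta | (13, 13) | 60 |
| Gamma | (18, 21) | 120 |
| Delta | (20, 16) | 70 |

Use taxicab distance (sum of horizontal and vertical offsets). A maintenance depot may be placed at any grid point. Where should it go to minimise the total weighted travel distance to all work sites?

(18, 16)

Manhattan distance separates: Σwᵢ(|x−xᵢ|+|y−yᵢ|) = Σwᵢ|x−xᵢ| + Σwᵢ|y−yᵢ|, so x and y are optimised independently as 1-D weighted medians.
Total weight W = 350; half = 175.
x-coordinate, sorted with cumulative weight:
  x=13 (Beta, w=60) cum 60
  x=17 (Alpha, w=100) cum 160
  x=18 (Gamma, w=120) cum 280  ← median
  x=20 (Delta, w=70) cum 350
⇒ x* = 18
y-coordinate, sorted with cumulative weight:
  y=0 (Alpha, w=100) cum 100
  y=13 (Beta, w=60) cum 160
  y=16 (Delta, w=70) cum 230  ← median
  y=21 (Gamma, w=120) cum 350
⇒ y* = 16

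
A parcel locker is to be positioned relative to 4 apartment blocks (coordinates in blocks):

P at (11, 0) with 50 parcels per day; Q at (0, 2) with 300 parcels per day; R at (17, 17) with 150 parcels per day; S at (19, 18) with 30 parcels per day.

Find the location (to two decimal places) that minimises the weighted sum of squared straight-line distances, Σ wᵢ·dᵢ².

(6.92, 6.96)

The minimiser of Σwᵢ‖p−pᵢ‖² is the weighted centroid p* = (Σwᵢpᵢ)/(Σwᵢ).
Σwᵢ = 530.
Σwᵢxᵢ = 50·11 + 300·0 + 150·17 + 30·19 = 3670.
Σwᵢyᵢ = 50·0 + 300·2 + 150·17 + 30·18 = 3690.
x* = 3670/530 = 6.92, y* = 3690/530 = 6.96.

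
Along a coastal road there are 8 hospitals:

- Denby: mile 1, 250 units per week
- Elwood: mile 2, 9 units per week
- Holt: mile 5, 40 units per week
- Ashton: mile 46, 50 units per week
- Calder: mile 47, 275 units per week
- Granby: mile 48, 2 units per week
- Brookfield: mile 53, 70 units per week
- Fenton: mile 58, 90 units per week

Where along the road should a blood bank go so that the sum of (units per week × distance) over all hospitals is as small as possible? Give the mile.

x = 47

For a sum of weighted absolute distances on a line, the optimum is the weighted median (not the mean). Total weight W = 786; half-weight = 393.
Sort by position and accumulate weight:
  mile 1 (Denby, w=250) → cum 250
  mile 2 (Elwood, w=9) → cum 259
  mile 5 (Holt, w=40) → cum 299
  mile 46 (Ashton, w=50) → cum 349
  mile 47 (Calder, w=275) → cum 624  ≥ 393 → median here
  mile 48 (Granby, w=2) → cum 626
  mile 53 (Brookfield, w=70) → cum 696
  mile 58 (Fenton, w=90) → cum 786
Optimal location: mile 47.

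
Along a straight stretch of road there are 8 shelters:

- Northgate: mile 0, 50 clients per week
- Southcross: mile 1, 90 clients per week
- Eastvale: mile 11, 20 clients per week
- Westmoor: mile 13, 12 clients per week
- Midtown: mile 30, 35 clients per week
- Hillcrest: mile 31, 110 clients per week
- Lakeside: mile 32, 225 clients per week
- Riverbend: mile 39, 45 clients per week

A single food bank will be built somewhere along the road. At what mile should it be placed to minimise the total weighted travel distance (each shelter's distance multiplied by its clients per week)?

For a sum of weighted absolute distances on a line, the optimum is the weighted median (not the mean). Total weight W = 587; half-weight = 293.5.
Sort by position and accumulate weight:
  mile 0 (Northgate, w=50) → cum 50
  mile 1 (Southcross, w=90) → cum 140
  mile 11 (Eastvale, w=20) → cum 160
  mile 13 (Westmoor, w=12) → cum 172
  mile 30 (Midtown, w=35) → cum 207
  mile 31 (Hillcrest, w=110) → cum 317  ≥ 293.5 → median here
  mile 32 (Lakeside, w=225) → cum 542
  mile 39 (Riverbend, w=45) → cum 587
Optimal location: mile 31.

x = 31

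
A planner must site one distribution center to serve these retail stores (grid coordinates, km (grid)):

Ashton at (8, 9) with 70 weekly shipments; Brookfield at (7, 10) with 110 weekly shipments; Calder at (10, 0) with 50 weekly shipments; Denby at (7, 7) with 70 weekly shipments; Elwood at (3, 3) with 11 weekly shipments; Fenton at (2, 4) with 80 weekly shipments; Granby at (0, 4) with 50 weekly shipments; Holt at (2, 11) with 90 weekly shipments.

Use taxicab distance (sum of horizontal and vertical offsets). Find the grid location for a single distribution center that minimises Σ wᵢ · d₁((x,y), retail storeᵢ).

Manhattan distance separates: Σwᵢ(|x−xᵢ|+|y−yᵢ|) = Σwᵢ|x−xᵢ| + Σwᵢ|y−yᵢ|, so x and y are optimised independently as 1-D weighted medians.
Total weight W = 531; half = 265.5.
x-coordinate, sorted with cumulative weight:
  x=0 (Granby, w=50) cum 50
  x=2 (Fenton, w=80) cum 130
  x=2 (Holt, w=90) cum 220
  x=3 (Elwood, w=11) cum 231
  x=7 (Brookfield, w=110) cum 341  ← median
  x=7 (Denby, w=70) cum 411
  x=8 (Ashton, w=70) cum 481
  x=10 (Calder, w=50) cum 531
⇒ x* = 7
y-coordinate, sorted with cumulative weight:
  y=0 (Calder, w=50) cum 50
  y=3 (Elwood, w=11) cum 61
  y=4 (Fenton, w=80) cum 141
  y=4 (Granby, w=50) cum 191
  y=7 (Denby, w=70) cum 261
  y=9 (Ashton, w=70) cum 331  ← median
  y=10 (Brookfield, w=110) cum 441
  y=11 (Holt, w=90) cum 531
⇒ y* = 9

(7, 9)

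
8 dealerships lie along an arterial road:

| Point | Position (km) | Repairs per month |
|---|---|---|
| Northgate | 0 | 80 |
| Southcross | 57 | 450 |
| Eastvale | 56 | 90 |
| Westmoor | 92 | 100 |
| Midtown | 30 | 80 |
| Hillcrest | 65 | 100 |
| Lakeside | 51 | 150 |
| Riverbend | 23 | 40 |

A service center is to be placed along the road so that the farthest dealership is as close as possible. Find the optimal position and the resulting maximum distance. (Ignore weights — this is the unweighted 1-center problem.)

location 46, max distance 46

The 1-center on a line is the midpoint of the two extreme points: leftmost at 0, rightmost at 92.
Optimal location = (0 + 92)/2 = 46; maximum distance = (92 − 0)/2 = 46.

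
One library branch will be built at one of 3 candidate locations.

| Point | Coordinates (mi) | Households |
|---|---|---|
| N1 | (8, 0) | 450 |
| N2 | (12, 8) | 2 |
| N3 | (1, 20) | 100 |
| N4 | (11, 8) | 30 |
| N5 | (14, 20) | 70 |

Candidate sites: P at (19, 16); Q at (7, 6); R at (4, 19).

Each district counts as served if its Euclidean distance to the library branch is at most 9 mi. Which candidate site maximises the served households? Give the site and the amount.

Q, covering 482

Coverage radius r = 9 mi; a point is covered iff (Δx)²+(Δy)² ≤ 9² = 81.
  P (19, 16): covers {N5} → 70
  Q (7, 6): covers {N1, N2, N4} → 482
  R (4, 19): covers {N3} → 100
Maximum coverage at Q: 482 households.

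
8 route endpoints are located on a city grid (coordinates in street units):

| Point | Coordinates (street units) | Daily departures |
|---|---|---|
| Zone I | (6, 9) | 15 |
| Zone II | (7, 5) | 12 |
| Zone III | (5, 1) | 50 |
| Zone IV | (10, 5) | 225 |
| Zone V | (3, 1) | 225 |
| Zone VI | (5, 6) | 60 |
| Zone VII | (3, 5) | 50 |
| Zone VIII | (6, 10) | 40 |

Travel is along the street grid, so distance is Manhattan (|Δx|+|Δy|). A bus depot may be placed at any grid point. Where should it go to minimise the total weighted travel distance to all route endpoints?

Manhattan distance separates: Σwᵢ(|x−xᵢ|+|y−yᵢ|) = Σwᵢ|x−xᵢ| + Σwᵢ|y−yᵢ|, so x and y are optimised independently as 1-D weighted medians.
Total weight W = 677; half = 338.5.
x-coordinate, sorted with cumulative weight:
  x=3 (Zone V, w=225) cum 225
  x=3 (Zone VII, w=50) cum 275
  x=5 (Zone III, w=50) cum 325
  x=5 (Zone VI, w=60) cum 385  ← median
  x=6 (Zone I, w=15) cum 400
  x=6 (Zone VIII, w=40) cum 440
  x=7 (Zone II, w=12) cum 452
  x=10 (Zone IV, w=225) cum 677
⇒ x* = 5
y-coordinate, sorted with cumulative weight:
  y=1 (Zone III, w=50) cum 50
  y=1 (Zone V, w=225) cum 275
  y=5 (Zone II, w=12) cum 287
  y=5 (Zone IV, w=225) cum 512  ← median
  y=5 (Zone VII, w=50) cum 562
  y=6 (Zone VI, w=60) cum 622
  y=9 (Zone I, w=15) cum 637
  y=10 (Zone VIII, w=40) cum 677
⇒ y* = 5

(5, 5)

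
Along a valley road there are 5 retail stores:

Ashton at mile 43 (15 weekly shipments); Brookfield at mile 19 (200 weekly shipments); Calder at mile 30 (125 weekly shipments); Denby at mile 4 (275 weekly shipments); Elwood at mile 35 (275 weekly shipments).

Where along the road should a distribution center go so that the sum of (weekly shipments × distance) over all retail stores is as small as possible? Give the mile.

For a sum of weighted absolute distances on a line, the optimum is the weighted median (not the mean). Total weight W = 890; half-weight = 445.
Sort by position and accumulate weight:
  mile 4 (Denby, w=275) → cum 275
  mile 19 (Brookfield, w=200) → cum 475  ≥ 445 → median here
  mile 30 (Calder, w=125) → cum 600
  mile 35 (Elwood, w=275) → cum 875
  mile 43 (Ashton, w=15) → cum 890
Optimal location: mile 19.

x = 19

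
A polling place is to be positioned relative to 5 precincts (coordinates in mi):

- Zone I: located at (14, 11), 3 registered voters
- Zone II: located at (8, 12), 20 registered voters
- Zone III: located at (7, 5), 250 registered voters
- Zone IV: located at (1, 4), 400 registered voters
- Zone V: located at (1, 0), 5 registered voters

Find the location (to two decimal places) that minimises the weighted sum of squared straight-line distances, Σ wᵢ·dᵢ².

(3.48, 4.61)

The minimiser of Σwᵢ‖p−pᵢ‖² is the weighted centroid p* = (Σwᵢpᵢ)/(Σwᵢ).
Σwᵢ = 678.
Σwᵢxᵢ = 3·14 + 20·8 + 250·7 + 400·1 + 5·1 = 2357.
Σwᵢyᵢ = 3·11 + 20·12 + 250·5 + 400·4 + 5·0 = 3123.
x* = 2357/678 = 3.48, y* = 3123/678 = 4.61.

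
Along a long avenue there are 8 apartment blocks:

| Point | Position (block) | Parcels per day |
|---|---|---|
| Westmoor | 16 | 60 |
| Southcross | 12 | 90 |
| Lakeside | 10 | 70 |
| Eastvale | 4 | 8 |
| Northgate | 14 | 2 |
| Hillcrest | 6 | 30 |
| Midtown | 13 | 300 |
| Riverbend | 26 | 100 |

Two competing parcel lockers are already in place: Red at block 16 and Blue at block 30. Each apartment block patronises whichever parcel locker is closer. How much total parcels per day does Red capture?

560

The indifferent point is the midpoint (16+30)/2 = 23; apartment blocks left of it (closer to Red at 16) go to Red, those right go to Blue.
  Eastvale at 4 (w=8) → Red
  Hillcrest at 6 (w=30) → Red
  Lakeside at 10 (w=70) → Red
  Southcross at 12 (w=90) → Red
  Midtown at 13 (w=300) → Red
  Northgate at 14 (w=2) → Red
  Westmoor at 16 (w=60) → Red
  Riverbend at 26 (w=100) → Blue
Red captures 560; Blue captures 100.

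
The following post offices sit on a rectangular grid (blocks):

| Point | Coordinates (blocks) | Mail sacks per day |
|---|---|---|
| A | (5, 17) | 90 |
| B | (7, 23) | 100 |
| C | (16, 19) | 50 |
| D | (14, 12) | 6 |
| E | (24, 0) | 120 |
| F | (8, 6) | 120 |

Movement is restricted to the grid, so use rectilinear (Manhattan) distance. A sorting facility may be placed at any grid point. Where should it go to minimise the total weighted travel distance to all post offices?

(8, 12)

Manhattan distance separates: Σwᵢ(|x−xᵢ|+|y−yᵢ|) = Σwᵢ|x−xᵢ| + Σwᵢ|y−yᵢ|, so x and y are optimised independently as 1-D weighted medians.
Total weight W = 486; half = 243.
x-coordinate, sorted with cumulative weight:
  x=5 (A, w=90) cum 90
  x=7 (B, w=100) cum 190
  x=8 (F, w=120) cum 310  ← median
  x=14 (D, w=6) cum 316
  x=16 (C, w=50) cum 366
  x=24 (E, w=120) cum 486
⇒ x* = 8
y-coordinate, sorted with cumulative weight:
  y=0 (E, w=120) cum 120
  y=6 (F, w=120) cum 240
  y=12 (D, w=6) cum 246  ← median
  y=17 (A, w=90) cum 336
  y=19 (C, w=50) cum 386
  y=23 (B, w=100) cum 486
⇒ y* = 12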